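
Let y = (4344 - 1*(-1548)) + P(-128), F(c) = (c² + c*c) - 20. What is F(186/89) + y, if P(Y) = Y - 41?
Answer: 45242655/7921 ≈ 5711.7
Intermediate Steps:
P(Y) = -41 + Y
F(c) = -20 + 2*c² (F(c) = (c² + c²) - 20 = 2*c² - 20 = -20 + 2*c²)
y = 5723 (y = (4344 - 1*(-1548)) + (-41 - 128) = (4344 + 1548) - 169 = 5892 - 169 = 5723)
F(186/89) + y = (-20 + 2*(186/89)²) + 5723 = (-20 + 2*(34596/7921)) + 5723 = (-20 + 69192/7921) + 5723 = -89228/7921 + 5723 = 45242655/7921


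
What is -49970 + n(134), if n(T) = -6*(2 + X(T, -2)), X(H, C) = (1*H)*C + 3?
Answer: -48392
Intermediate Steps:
X(H, C) = 3 + C*H (X(H, C) = H*C + 3 = C*H + 3 = 3 + C*H)
n(T) = -30 + 12*T (n(T) = -6*(2 + (3 - 2*T)) = -6*(5 - 2*T) = -30 + 12*T)
-49970 + n(134) = -49970 + (-30 + 12*134) = -49970 + (-30 + 1608) = -49970 + 1578 = -48392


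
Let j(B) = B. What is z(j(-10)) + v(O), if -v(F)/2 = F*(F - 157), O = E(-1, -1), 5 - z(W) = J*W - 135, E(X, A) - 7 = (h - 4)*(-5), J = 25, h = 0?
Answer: 7410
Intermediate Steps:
E(X, A) = 27 (E(X, A) = 7 + (0 - 4)*(-5) = 7 - 4*(-5) = 7 + 20 = 27)
z(W) = 140 - 25*W (z(W) = 5 - (25*W - 135) = 5 - (-135 + 25*W) = 5 + (135 - 25*W) = 140 - 25*W)
O = 27
v(F) = -2*F*(-157 + F) (v(F) = -2*F*(F - 157) = -2*F*(-157 + F))
z(j(-10)) + v(O) = (140 - 25*(-10)) + 2*27*(157 - 1*27) = (140 + 250) + 2*27*(157 - 27) = 390 + 2*27*130 = 390 + 7020 = 7410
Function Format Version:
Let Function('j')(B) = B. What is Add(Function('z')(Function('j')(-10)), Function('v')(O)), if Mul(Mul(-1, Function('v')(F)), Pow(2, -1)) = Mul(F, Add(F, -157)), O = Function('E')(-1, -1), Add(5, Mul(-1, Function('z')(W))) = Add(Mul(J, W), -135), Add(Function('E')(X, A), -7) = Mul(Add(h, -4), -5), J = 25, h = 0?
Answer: 7410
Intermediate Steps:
Function('E')(X, A) = 27 (Function('E')(X, A) = Add(7, Mul(Add(0, -4), -5)) = Add(7, Mul(-4, -5)) = Add(7, 20) = 27)
Function('z')(W) = Add(140, Mul(-25, W)) (Function('z')(W) = Add(5, Mul(-1, Add(Mul(25, W), -135))) = Add(5, Mul(-1, Add(-135, Mul(25, W)))) = Add(5, Add(135, Mul(-25, W))) = Add(140, Mul(-25, W)))
O = 27
Function('v')(F) = Mul(-2, F, Add(-157, F)) (Function('v')(F) = Mul(-2, Mul(F, Add(F, -157))) = Mul(-2, Mul(F, Add(-157, F))) = Mul(-2, F, Add(-157, F)))
Add(Function('z')(Function('j')(-10)), Function('v')(O)) = Add(Add(140, Mul(-25, -10)), Mul(2, 27, Add(157, Mul(-1, 27)))) = Add(Add(140, 250), Mul(2, 27, Add(157, -27))) = Add(390, Mul(2, 27, 130)) = Add(390, 7020) = 7410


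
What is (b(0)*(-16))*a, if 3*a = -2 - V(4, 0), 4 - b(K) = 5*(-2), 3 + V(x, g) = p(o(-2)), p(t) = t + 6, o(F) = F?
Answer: 224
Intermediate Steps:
p(t) = 6 + t
V(x, g) = 1 (V(x, g) = -3 + (6 - 2) = -3 + 4 = 1)
b(K) = 14 (b(K) = 4 - 5*(-2) = 4 - 1*(-10) = 4 + 10 = 14)
a = -1 (a = (-2 - 1*1)/3 = (-2 - 1)/3 = (⅓)*(-3) = -1)
(b(0)*(-16))*a = (14*(-16))*(-1) = -224*(-1) = 224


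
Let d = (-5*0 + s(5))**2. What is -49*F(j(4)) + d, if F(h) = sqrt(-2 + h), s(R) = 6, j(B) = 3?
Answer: -13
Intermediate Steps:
d = 36 (d = (-5*0 + 6)**2 = (0 + 6)**2 = 6**2 = 36)
-49*F(j(4)) + d = -49*sqrt(-2 + 3) + 36 = -49*sqrt(1) + 36 = -49*1 + 36 = -49 + 36 = -13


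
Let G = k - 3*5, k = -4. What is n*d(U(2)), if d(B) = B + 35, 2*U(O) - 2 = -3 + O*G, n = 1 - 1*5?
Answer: -62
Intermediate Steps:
G = -19 (G = -4 - 3*5 = -4 - 15 = -19)
n = -4 (n = 1 - 5 = -4)
U(O) = -½ - 19*O/2 (U(O) = 1 + (-3 + O*(-19))/2 = 1 + (-3 - 19*O)/2 = 1 + (-3/2 - 19*O/2) = -½ - 19*O/2)
d(B) = 35 + B
n*d(U(2)) = -4*(35 + (-½ - 19/2*2)) = -4*(35 + (-½ - 19)) = -4*(35 - 39/2) = -4*31/2 = -62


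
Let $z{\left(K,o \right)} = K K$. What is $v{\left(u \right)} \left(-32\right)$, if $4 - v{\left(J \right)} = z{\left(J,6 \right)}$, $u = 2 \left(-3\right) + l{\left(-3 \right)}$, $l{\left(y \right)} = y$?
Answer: $2464$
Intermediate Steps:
$z{\left(K,o \right)} = K^{2}$
$u = -9$ ($u = 2 \left(-3\right) - 3 = -6 - 3 = -9$)
$v{\left(J \right)} = 4 - J^{2}$
$v{\left(u \right)} \left(-32\right) = \left(4 - \left(-9\right)^{2}\right) \left(-32\right) = \left(4 - 81\right) \left(-32\right) = \left(-77\right) \left(-32\right) = 2464$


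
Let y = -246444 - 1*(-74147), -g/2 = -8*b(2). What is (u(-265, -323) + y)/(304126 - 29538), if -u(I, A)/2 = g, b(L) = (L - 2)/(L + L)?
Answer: -172297/274588 ≈ -0.62747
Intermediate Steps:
b(L) = (-2 + L)/(2*L) (b(L) = (-2 + L)/((2*L)) = (-2 + L)*(1/(2*L)) = (-2 + L)/(2*L))
g = 0 (g = -(-16)*(1/2)*(-2 + 2)/2 = -(-16)*(1/2)*(1/2)*0 = -(-16)*0 = -2*0 = 0)
u(I, A) = 0 (u(I, A) = -2*0 = 0)
y = -172297 (y = -246444 + 74147 = -172297)
(u(-265, -323) + y)/(304126 - 29538) = (0 - 172297)/(304126 - 29538) = -172297/274588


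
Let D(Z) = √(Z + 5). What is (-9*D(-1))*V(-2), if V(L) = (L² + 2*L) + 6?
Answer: -108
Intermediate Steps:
V(L) = 6 + L² + 2*L
D(Z) = √(5 + Z)
(-9*D(-1))*V(-2) = (-9*√(5 - 1))*(6 + (-2)² + 2*(-2)) = (-9*√4)*(6 + 4 - 4) = -9*2*6 = -18*6 = -108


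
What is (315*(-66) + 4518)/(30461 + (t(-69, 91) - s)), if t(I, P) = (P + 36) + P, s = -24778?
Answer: -16272/55457 ≈ -0.29342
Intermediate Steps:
t(I, P) = 36 + 2*P (t(I, P) = (36 + P) + P = 36 + 2*P)
(315*(-66) + 4518)/(30461 + (t(-69, 91) - s)) = (315*(-66) + 4518)/(30461 + ((36 + 2*91) - 1*(-24778))) = (-20790 + 4518)/(30461 + ((36 + 182) + 24778)) = -16272/(30461 + (218 + 24778)) = -16272/(30461 + 24996) = -16272/55457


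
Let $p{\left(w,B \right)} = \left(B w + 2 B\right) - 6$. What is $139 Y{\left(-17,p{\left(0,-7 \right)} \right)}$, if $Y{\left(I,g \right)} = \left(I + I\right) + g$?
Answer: $-7506$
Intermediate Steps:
$p{\left(w,B \right)} = -6 + 2 B + B w$ ($p{\left(w,B \right)} = \left(2 B + B w\right) - 6 = -6 + 2 B + B w$)
$Y{\left(I,g \right)} = g + 2 I$ ($Y{\left(I,g \right)} = 2 I + g = g + 2 I$)
$139 Y{\left(-17,p{\left(0,-7 \right)} \right)} = 139 \left(\left(-6 + 2 \left(-7\right) - 0\right) + 2 \left(-17\right)\right) = 139 \left(\left(-6 - 14 + 0\right) - 34\right) = 139 \left(-20 - 34\right) = 139 \left(-54\right) = -7506$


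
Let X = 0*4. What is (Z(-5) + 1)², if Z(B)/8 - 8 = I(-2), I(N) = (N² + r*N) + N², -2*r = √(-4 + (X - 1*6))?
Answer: 16001 + 2064*I*√10 ≈ 16001.0 + 6526.9*I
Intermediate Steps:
X = 0
r = -I*√10/2 (r = -√(-4 + (0 - 1*6))/2 = -√(-4 + (0 - 6))/2 = -√(-4 - 6)/2 = -I*√10/2 ≈ -1.5811*I)
I(N) = 2*N² - I*N*√10/2 (I(N) = (N² + (-I*√10/2)*N) + N² = (N² - I*N*√10/2) + N² = 2*N² - I*N*√10/2)
Z(B) = 128 + 8*I*√10 (Z(B) = 64 + 8*((½)*(-2)*(4*(-2) - I*√10)) = 64 + 8*((½)*(-2)*(-8 - I*√10)) = 64 + 8*(8 + I*√10) = 64 + (64 + 8*I*√10) = 128 + 8*I*√10)
(Z(-5) + 1)² = ((128 + 8*I*√10) + 1)² = (129 + 8*I*√10)²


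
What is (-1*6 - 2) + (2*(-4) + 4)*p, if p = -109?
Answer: 428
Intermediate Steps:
(-1*6 - 2) + (2*(-4) + 4)*p = (-1*6 - 2) + (2*(-4) + 4)*(-109) = (-6 - 2) + (-8 + 4)*(-109) = -8 - 4*(-109) = -8 + 436 = 428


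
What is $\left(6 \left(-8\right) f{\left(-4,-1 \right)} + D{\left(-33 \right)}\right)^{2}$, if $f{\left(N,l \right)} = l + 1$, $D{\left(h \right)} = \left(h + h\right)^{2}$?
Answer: $18974736$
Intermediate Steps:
$D{\left(h \right)} = 4 h^{2}$ ($D{\left(h \right)} = \left(2 h\right)^{2} = 4 h^{2}$)
$f{\left(N,l \right)} = 1 + l$
$\left(6 \left(-8\right) f{\left(-4,-1 \right)} + D{\left(-33 \right)}\right)^{2} = \left(6 \left(-8\right) \left(1 - 1\right) + 4 \left(-33\right)^{2}\right)^{2} = \left(\left(-48\right) 0 + 4 \cdot 1089\right)^{2} = \left(0 + 4356\right)^{2} = 4356^{2} = 18974736$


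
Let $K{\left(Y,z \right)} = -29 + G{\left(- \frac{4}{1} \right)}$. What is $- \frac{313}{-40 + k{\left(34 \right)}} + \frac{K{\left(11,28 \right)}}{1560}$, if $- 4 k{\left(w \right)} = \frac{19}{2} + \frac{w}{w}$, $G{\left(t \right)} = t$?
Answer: $\frac{1298329}{177320} \approx 7.322$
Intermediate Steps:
$K{\left(Y,z \right)} = -33$ ($K{\left(Y,z \right)} = -29 - \frac{4}{1} = -29 - 4 = -33$)
$k{\left(w \right)} = - \frac{21}{8}$ ($k{\left(w \right)} = - \frac{\frac{19}{2} + \frac{w}{w}}{4} = - \frac{19 \cdot \frac{1}{2} + 1}{4} = - \frac{\frac{19}{2} + 1}{4} = \left(- \frac{1}{4}\right) \frac{21}{2} = - \frac{21}{8}$)
$- \frac{313}{-40 + k{\left(34 \right)}} + \frac{K{\left(11,28 \right)}}{1560} = - \frac{313}{-40 - \frac{21}{8}} - \frac{33}{1560} = - \frac{313}{- \frac{341}{8}} - \frac{11}{520} = \left(-313\right) \left(- \frac{8}{341}\right) - \frac{11}{520} = \frac{2504}{341} - \frac{11}{520} = \frac{1298329}{177320}$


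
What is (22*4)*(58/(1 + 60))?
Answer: 5104/61 ≈ 83.672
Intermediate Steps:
(22*4)*(58/(1 + 60)) = 88*(58/61) = 5104/61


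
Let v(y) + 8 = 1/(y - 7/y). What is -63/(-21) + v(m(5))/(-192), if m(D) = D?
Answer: 10507/3456 ≈ 3.0402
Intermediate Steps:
v(y) = -8 + 1/(y - 7/y)
-63/(-21) + v(m(5))/(-192) = -63/(-21) + ((56 + 5 - 8*5²)/(-7 + 5²))/(-192) = -63*(-1/21) + ((56 + 5 - 8*25)/(-7 + 25))*(-1/192) = 3 + ((56 + 5 - 200)/18)*(-1/192) = 3 + ((1/18)*(-139))*(-1/192) = 3 - 139/18*(-1/192) = 3 + 139/3456 = 10507/3456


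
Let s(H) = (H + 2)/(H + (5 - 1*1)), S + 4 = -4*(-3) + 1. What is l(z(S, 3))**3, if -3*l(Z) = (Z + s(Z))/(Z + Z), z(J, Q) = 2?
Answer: -8/729 ≈ -0.010974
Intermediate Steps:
S = 9 (S = -4 + (-4*(-3) + 1) = -4 + (12 + 1) = -4 + 13 = 9)
s(H) = (2 + H)/(4 + H) (s(H) = (2 + H)/(H + (5 - 1)) = (2 + H)/(H + 4) = (2 + H)/(4 + H))
l(Z) = -(Z + (2 + Z)/(4 + Z))/(6*Z) (l(Z) = -(Z + (2 + Z)/(4 + Z))/(3*(Z + Z)) = -(Z + (2 + Z)/(4 + Z))/(3*(2*Z)) = -(Z + (2 + Z)/(4 + Z))*1/(2*Z)/3 = -(Z + (2 + Z)/(4 + Z))/(6*Z))
l(z(S, 3))**3 = ((1/6)*(-2 - 1*2 - 1*2*(4 + 2))/(2*(4 + 2)))**3 = ((1/6)*(1/2)*(-2 - 2 - 1*2*6)/6)**3 = ((1/6)*(1/2)*(1/6)*(-2 - 2 - 12))**3 = ((1/6)*(1/2)*(1/6)*(-16))**3 = (-2/9)**3 = -8/729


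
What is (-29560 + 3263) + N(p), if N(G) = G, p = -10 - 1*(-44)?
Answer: -26263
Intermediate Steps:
p = 34 (p = -10 + 44 = 34)
(-29560 + 3263) + N(p) = (-29560 + 3263) + 34 = -26297 + 34 = -26263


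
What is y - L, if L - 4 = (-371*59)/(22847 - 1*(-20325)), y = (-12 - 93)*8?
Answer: -36415279/43172 ≈ -843.49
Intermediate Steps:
y = -840 (y = -105*8 = -840)
L = 150799/43172 (L = 4 + (-371*59)/(22847 - 1*(-20325)) = 4 - 21889/(22847 + 20325) = 4 - 21889/43172 = 150799/43172 ≈ 3.4930)
y - L = -840 - 1*150799/43172 = -840 - 150799/43172 = -36415279/43172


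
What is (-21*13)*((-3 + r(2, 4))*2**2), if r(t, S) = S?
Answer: -1092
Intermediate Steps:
(-21*13)*((-3 + r(2, 4))*2**2) = (-21*13)*((-3 + 4)*2**2) = -273*4 = -1092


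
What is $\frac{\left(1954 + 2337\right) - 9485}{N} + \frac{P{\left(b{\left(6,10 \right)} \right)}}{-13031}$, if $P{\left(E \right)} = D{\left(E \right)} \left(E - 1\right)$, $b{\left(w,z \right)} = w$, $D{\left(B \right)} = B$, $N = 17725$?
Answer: $- \frac{68214764}{230974475} \approx -0.29533$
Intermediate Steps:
$P{\left(E \right)} = E \left(-1 + E\right)$ ($P{\left(E \right)} = E \left(E - 1\right) = E \left(-1 + E\right)$)
$\frac{\left(1954 + 2337\right) - 9485}{N} + \frac{P{\left(b{\left(6,10 \right)} \right)}}{-13031} = \frac{\left(1954 + 2337\right) - 9485}{17725} + \frac{6 \left(-1 + 6\right)}{-13031} = \left(4291 - 9485\right) \frac{1}{17725} + 6 \cdot 5 \left(- \frac{1}{13031}\right) = \left(-5194\right) \frac{1}{17725} + 30 \left(- \frac{1}{13031}\right) = - \frac{5194}{17725} - \frac{30}{13031} = - \frac{68214764}{230974475}$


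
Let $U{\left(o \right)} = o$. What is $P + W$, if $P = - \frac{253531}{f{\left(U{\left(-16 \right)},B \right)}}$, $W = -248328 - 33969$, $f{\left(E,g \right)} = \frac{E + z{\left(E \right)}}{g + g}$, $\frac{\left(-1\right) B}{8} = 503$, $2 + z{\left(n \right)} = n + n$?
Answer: $- \frac{1027266169}{25} \approx -4.1091 \cdot 10^{7}$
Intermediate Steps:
$z{\left(n \right)} = -2 + 2 n$ ($z{\left(n \right)} = -2 + \left(n + n\right) = -2 + 2 n$)
$B = -4024$ ($B = \left(-8\right) 503 = -4024$)
$f{\left(E,g \right)} = \frac{-2 + 3 E}{2 g}$ ($f{\left(E,g \right)} = \frac{E + \left(-2 + 2 E\right)}{g + g} = \frac{-2 + 3 E}{2 g}$)
$W = -282297$
$P = - \frac{1020208744}{25}$ ($P = - \frac{253531}{\frac{1}{2} \frac{1}{-4024} \left(-2 + 3 \left(-16\right)\right)} = - \frac{253531}{\frac{1}{2} \left(- \frac{1}{4024}\right) \left(-2 - 48\right)} = - \frac{253531}{\frac{1}{2} \left(- \frac{1}{4024}\right) \left(-50\right)} = - \frac{253531}{\frac{25}{4024}} = \left(-253531\right) \frac{4024}{25} = - \frac{1020208744}{25} \approx -4.0808 \cdot 10^{7}$)
$P + W = - \frac{1020208744}{25} - 282297 = - \frac{1027266169}{25}$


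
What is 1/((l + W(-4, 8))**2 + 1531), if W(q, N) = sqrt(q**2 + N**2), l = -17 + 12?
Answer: 409/667124 + 5*sqrt(5)/333562 ≈ 0.00064660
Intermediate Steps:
l = -5
W(q, N) = sqrt(N**2 + q**2)
1/((l + W(-4, 8))**2 + 1531) = 1/((-5 + sqrt(8**2 + (-4)**2))**2 + 1531) = 1/((-5 + sqrt(64 + 16))**2 + 1531) = 1/((-5 + sqrt(80))**2 + 1531) = 1/((-5 + 4*sqrt(5))**2 + 1531) = 1/(1531 + (-5 + 4*sqrt(5))**2)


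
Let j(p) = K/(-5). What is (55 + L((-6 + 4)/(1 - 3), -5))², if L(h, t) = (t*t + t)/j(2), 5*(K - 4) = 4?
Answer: 42025/36 ≈ 1167.4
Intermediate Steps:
K = 24/5 (K = 4 + (⅕)*4 = 4 + ⅘ = 24/5 ≈ 4.8000)
j(p) = -24/25 (j(p) = (24/5)/(-5) = (24/5)*(-⅕) = -24/25)
L(h, t) = -25*t/24 - 25*t²/24 (L(h, t) = (t*t + t)/(-24/25) = (t² + t)*(-25/24) = (t + t²)*(-25/24) = -25*t/24 - 25*t²/24)
(55 + L((-6 + 4)/(1 - 3), -5))² = (55 - 25/24*(-5)*(1 - 5))² = (55 - 25/24*(-5)*(-4))² = (55 - 125/6)² = (205/6)² = 42025/36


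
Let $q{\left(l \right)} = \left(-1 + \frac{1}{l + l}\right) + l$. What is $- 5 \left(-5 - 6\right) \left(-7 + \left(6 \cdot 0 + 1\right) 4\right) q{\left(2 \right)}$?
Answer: $- \frac{825}{4} \approx -206.25$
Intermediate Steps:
$q{\left(l \right)} = -1 + l + \frac{1}{2 l}$ ($q{\left(l \right)} = \left(-1 + \frac{1}{2 l}\right) + l = -1 + l + \frac{1}{2 l}$)
$- 5 \left(-5 - 6\right) \left(-7 + \left(6 \cdot 0 + 1\right) 4\right) q{\left(2 \right)} = - 5 \left(-5 - 6\right) \left(-7 + \left(6 \cdot 0 + 1\right) 4\right) \left(-1 + 2 + \frac{1}{2 \cdot 2}\right) = - 5 \left(- 11 \left(-7 + \left(0 + 1\right) 4\right)\right) \left(-1 + 2 + \frac{1}{2} \cdot \frac{1}{2}\right) = - 5 \left(- 11 \left(-7 + 1 \cdot 4\right)\right) \left(-1 + 2 + \frac{1}{4}\right) = - 5 \left(- 11 \left(-7 + 4\right)\right) \frac{5}{4} = - 5 \left(\left(-11\right) \left(-3\right)\right) \frac{5}{4} = \left(-5\right) 33 \cdot \frac{5}{4} = \left(-165\right) \frac{5}{4} = - \frac{825}{4}$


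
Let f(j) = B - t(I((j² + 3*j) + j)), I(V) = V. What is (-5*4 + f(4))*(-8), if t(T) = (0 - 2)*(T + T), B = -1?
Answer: -856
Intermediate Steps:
t(T) = -4*T
f(j) = -1 + 4*j² + 16*j (f(j) = -1 - (-4)*((j² + 3*j) + j) = -1 - (-4)*(j² + 4*j) = -1 - (-16*j - 4*j²) = -1 + (4*j² + 16*j) = -1 + 4*j² + 16*j)
(-5*4 + f(4))*(-8) = (-5*4 + (-1 + 4*4*(4 + 4)))*(-8) = (-20 + (-1 + 4*4*8))*(-8) = (-20 + (-1 + 128))*(-8) = (-20 + 127)*(-8) = 107*(-8) = -856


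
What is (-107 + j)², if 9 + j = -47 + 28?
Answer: 18225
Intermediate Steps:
j = -28 (j = -9 + (-47 + 28) = -9 - 19 = -28)
(-107 + j)² = (-107 - 28)² = (-135)² = 18225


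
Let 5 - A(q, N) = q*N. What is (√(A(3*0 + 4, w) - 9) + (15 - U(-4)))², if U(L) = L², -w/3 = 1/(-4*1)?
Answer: (-1 + I*√7)² ≈ -6.0 - 5.2915*I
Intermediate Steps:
w = ¾ (w = -3/((-4*1)) = -3/(-4) = -3*(-¼) = ¾ ≈ 0.75000)
A(q, N) = 5 - N*q (A(q, N) = 5 - q*N = 5 - N*q)
(√(A(3*0 + 4, w) - 9) + (15 - U(-4)))² = (√((5 - 1*¾*(3*0 + 4)) - 9) + (15 - 1*(-4)²))² = (√((5 - 1*¾*(0 + 4)) - 9) + (15 - 1*16))² = (√((5 - 1*¾*4) - 9) + (15 - 16))² = (√((5 - 3) - 9) - 1)² = (√(2 - 9) - 1)² = (√(-7) - 1)² = (I*√7 - 1)² = (-1 + I*√7)²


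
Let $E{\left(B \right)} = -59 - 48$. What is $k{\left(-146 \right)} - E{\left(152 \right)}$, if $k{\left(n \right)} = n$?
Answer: $-39$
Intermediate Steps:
$E{\left(B \right)} = -107$ ($E{\left(B \right)} = -59 - 48 = -107$)
$k{\left(-146 \right)} - E{\left(152 \right)} = -146 - -107 = -146 + 107 = -39$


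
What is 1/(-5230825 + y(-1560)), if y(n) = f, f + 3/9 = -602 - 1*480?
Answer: -3/15695722 ≈ -1.9113e-7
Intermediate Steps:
f = -3247/3 (f = -1/3 + (-602 - 1*480) = -1/3 + (-602 - 480) = -1/3 - 1082 = -3247/3 ≈ -1082.3)
y(n) = -3247/3
1/(-5230825 + y(-1560)) = 1/(-5230825 - 3247/3) = 1/(-15695722/3) = -3/15695722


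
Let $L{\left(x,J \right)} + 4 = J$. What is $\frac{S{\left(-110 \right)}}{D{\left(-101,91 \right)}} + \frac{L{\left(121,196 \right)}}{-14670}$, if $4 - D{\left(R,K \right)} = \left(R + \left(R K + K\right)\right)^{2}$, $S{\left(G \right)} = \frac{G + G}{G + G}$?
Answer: $- \frac{2709071149}{206989780665} \approx -0.013088$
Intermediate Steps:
$L{\left(x,J \right)} = -4 + J$
$S{\left(G \right)} = 1$ ($S{\left(G \right)} = \frac{2 G}{2 G} = 2 G \frac{1}{2 G} = 1$)
$D{\left(R,K \right)} = 4 - \left(K + R + K R\right)^{2}$ ($D{\left(R,K \right)} = 4 - \left(R + \left(R K + K\right)\right)^{2} = 4 - \left(R + \left(K R + K\right)\right)^{2} = 4 - \left(R + \left(K + K R\right)\right)^{2} = 4 - \left(K + R + K R\right)^{2}$)
$\frac{S{\left(-110 \right)}}{D{\left(-101,91 \right)}} + \frac{L{\left(121,196 \right)}}{-14670} = 1 \frac{1}{4 - \left(91 - 101 + 91 \left(-101\right)\right)^{2}} + \frac{-4 + 196}{-14670} = 1 \frac{1}{4 - \left(91 - 101 - 9191\right)^{2}} + 192 \left(- \frac{1}{14670}\right) = 1 \frac{1}{4 - \left(-9201\right)^{2}} - \frac{32}{2445} = 1 \frac{1}{4 - 84658401} - \frac{32}{2445} = 1 \frac{1}{-84658397} - \frac{32}{2445} = 1 \left(- \frac{1}{84658397}\right) - \frac{32}{2445} = - \frac{1}{84658397} - \frac{32}{2445} = - \frac{2709071149}{206989780665}$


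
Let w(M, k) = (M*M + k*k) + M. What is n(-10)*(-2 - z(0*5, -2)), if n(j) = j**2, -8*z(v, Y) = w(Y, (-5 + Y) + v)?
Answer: 875/2 ≈ 437.50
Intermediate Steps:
w(M, k) = M + M**2 + k**2 (w(M, k) = (M**2 + k**2) + M = M + M**2 + k**2)
z(v, Y) = -Y/8 - Y**2/8 - (-5 + Y + v)**2/8 (z(v, Y) = -(Y + Y**2 + ((-5 + Y) + v)**2)/8 = -(Y + Y**2 + (-5 + Y + v)**2)/8 = -Y/8 - Y**2/8 - (-5 + Y + v)**2/8)
n(-10)*(-2 - z(0*5, -2)) = (-10)**2*(-2 - (-1/8*(-2) - 1/8*(-2)**2 - (-5 - 2 + 0*5)**2/8)) = 100*(-2 - (1/4 - 1/8*4 - (-5 - 2 + 0)**2/8)) = 100*(-2 - (1/4 - 1/2 - 1/8*(-7)**2)) = 100*(-2 - (1/4 - 1/2 - 1/8*49)) = 100*(-2 - (1/4 - 1/2 - 49/8)) = 100*(-2 - 1*(-51/8)) = 100*(-2 + 51/8) = 100*(35/8) = 875/2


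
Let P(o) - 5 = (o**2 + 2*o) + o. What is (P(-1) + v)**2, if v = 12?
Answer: 225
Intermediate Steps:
P(o) = 5 + o**2 + 3*o (P(o) = 5 + ((o**2 + 2*o) + o) = 5 + (o**2 + 3*o) = 5 + o**2 + 3*o)
(P(-1) + v)**2 = ((5 + (-1)**2 + 3*(-1)) + 12)**2 = ((5 + 1 - 3) + 12)**2 = (3 + 12)**2 = 15**2 = 225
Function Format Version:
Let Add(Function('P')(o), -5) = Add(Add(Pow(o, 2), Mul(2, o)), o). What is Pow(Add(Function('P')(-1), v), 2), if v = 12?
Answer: 225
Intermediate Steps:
Function('P')(o) = Add(5, Pow(o, 2), Mul(3, o)) (Function('P')(o) = Add(5, Add(Add(Pow(o, 2), Mul(2, o)), o)) = Add(5, Add(Pow(o, 2), Mul(3, o))) = Add(5, Pow(o, 2), Mul(3, o)))
Pow(Add(Function('P')(-1), v), 2) = Pow(Add(Add(5, Pow(-1, 2), Mul(3, -1)), 12), 2) = Pow(Add(Add(5, 1, -3), 12), 2) = Pow(Add(3, 12), 2) = Pow(15, 2) = 225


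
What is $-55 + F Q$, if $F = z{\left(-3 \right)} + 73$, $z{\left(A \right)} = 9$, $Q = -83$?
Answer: $-6861$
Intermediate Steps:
$F = 82$ ($F = 9 + 73 = 82$)
$-55 + F Q = -55 + 82 \left(-83\right) = -55 - 6806 = -6861$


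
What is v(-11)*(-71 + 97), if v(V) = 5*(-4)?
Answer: -520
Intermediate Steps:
v(V) = -20
v(-11)*(-71 + 97) = -20*(-71 + 97) = -20*26 = -520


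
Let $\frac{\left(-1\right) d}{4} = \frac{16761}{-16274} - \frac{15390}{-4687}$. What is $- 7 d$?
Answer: $\frac{2406572742}{38138119} \approx 63.102$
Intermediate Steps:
$d = - \frac{343796106}{38138119}$ ($d = - 4 \left(\frac{16761}{-16274} - \frac{15390}{-4687}\right) = - 4 \left(16761 \left(- \frac{1}{16274}\right) - - \frac{15390}{4687}\right) = - 4 \left(- \frac{16761}{16274} + \frac{15390}{4687}\right) = \left(-4\right) \frac{171898053}{76276238} = - \frac{343796106}{38138119} \approx -9.0145$)
$- 7 d = \left(-7\right) \left(- \frac{343796106}{38138119}\right) = \frac{2406572742}{38138119}$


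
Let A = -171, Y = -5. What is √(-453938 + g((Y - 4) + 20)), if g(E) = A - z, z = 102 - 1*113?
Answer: I*√454098 ≈ 673.87*I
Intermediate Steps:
z = -11 (z = 102 - 113 = -11)
g(E) = -160 (g(E) = -171 - 1*(-11) = -171 + 11 = -160)
√(-453938 + g((Y - 4) + 20)) = √(-453938 - 160) = √(-454098) = I*√454098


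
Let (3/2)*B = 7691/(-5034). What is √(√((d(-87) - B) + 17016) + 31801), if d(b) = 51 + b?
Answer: √(201468525489 + 2517*√107579659969)/2517 ≈ 178.69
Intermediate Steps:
B = -7691/7551 (B = 2*(7691/(-5034))/3 = 2*(7691*(-1/5034))/3 = (⅔)*(-7691/5034) = -7691/7551 ≈ -1.0185)
√(√((d(-87) - B) + 17016) + 31801) = √(√(((51 - 87) - 1*(-7691/7551)) + 17016) + 31801) = √(√((-36 + 7691/7551) + 17016) + 31801) = √(√(-264145/7551 + 17016) + 31801) = √(√(128223671/7551) + 31801) = √(√107579659969/2517 + 31801) = √(31801 + √107579659969/2517)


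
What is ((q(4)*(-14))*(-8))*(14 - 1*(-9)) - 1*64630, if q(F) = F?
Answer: -54326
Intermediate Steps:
((q(4)*(-14))*(-8))*(14 - 1*(-9)) - 1*64630 = ((4*(-14))*(-8))*(14 - 1*(-9)) - 1*64630 = (-56*(-8))*(14 + 9) - 64630 = 448*23 - 64630 = 10304 - 64630 = -54326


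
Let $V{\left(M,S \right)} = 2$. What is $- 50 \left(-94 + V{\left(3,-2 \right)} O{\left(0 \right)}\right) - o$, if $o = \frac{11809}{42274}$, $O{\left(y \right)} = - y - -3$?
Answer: $\frac{185993791}{42274} \approx 4399.7$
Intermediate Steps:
$O{\left(y \right)} = 3 - y$ ($O{\left(y \right)} = - y + 3 = 3 - y$)
$o = \frac{11809}{42274}$ ($o = 11809 \cdot \frac{1}{42274} = \frac{11809}{42274} \approx 0.27934$)
$- 50 \left(-94 + V{\left(3,-2 \right)} O{\left(0 \right)}\right) - o = - 50 \left(-94 + 2 \left(3 - 0\right)\right) - \frac{11809}{42274} = - 50 \left(-94 + 2 \left(3 + 0\right)\right) - \frac{11809}{42274} = - 50 \left(-94 + 2 \cdot 3\right) - \frac{11809}{42274} = - 50 \left(-94 + 6\right) - \frac{11809}{42274} = \left(-50\right) \left(-88\right) - \frac{11809}{42274} = 4400 - \frac{11809}{42274} = \frac{185993791}{42274}$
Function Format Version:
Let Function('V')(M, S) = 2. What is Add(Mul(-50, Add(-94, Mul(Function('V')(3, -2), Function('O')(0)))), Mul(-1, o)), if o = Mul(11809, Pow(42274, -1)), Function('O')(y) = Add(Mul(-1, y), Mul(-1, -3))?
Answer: Rational(185993791, 42274) ≈ 4399.7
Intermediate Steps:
Function('O')(y) = Add(3, Mul(-1, y)) (Function('O')(y) = Add(Mul(-1, y), 3) = Add(3, Mul(-1, y)))
o = Rational(11809, 42274) (o = Mul(11809, Rational(1, 42274)) = Rational(11809, 42274) ≈ 0.27934)
Add(Mul(-50, Add(-94, Mul(Function('V')(3, -2), Function('O')(0)))), Mul(-1, o)) = Add(Mul(-50, Add(-94, Mul(2, Add(3, Mul(-1, 0))))), Mul(-1, Rational(11809, 42274))) = Add(Mul(-50, Add(-94, Mul(2, Add(3, 0)))), Rational(-11809, 42274)) = Add(Mul(-50, Add(-94, Mul(2, 3))), Rational(-11809, 42274)) = Add(Mul(-50, Add(-94, 6)), Rational(-11809, 42274)) = Add(Mul(-50, -88), Rational(-11809, 42274)) = Add(4400, Rational(-11809, 42274)) = Rational(185993791, 42274)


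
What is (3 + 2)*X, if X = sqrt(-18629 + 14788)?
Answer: 5*I*sqrt(3841) ≈ 309.88*I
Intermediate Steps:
X = I*sqrt(3841) (X = sqrt(-3841) = I*sqrt(3841) ≈ 61.976*I)
(3 + 2)*X = (3 + 2)*(I*sqrt(3841)) = 5*(I*sqrt(3841)) = 5*I*sqrt(3841)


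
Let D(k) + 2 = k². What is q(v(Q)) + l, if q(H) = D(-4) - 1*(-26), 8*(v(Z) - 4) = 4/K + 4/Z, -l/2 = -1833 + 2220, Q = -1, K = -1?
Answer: -734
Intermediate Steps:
l = -774 (l = -2*(-1833 + 2220) = -2*387 = -774)
v(Z) = 7/2 + 1/(2*Z) (v(Z) = 4 + (4/(-1) + 4/Z)/8 = 4 + (4*(-1) + 4/Z)/8 = 4 + (-4 + 4/Z)/8 = 4 + (-½ + 1/(2*Z)) = 7/2 + 1/(2*Z))
D(k) = -2 + k²
q(H) = 40 (q(H) = (-2 + (-4)²) - 1*(-26) = (-2 + 16) + 26 = 14 + 26 = 40)
q(v(Q)) + l = 40 - 774 = -734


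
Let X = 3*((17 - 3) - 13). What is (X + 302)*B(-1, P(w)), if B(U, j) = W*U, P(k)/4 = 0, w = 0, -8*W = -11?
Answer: -3355/8 ≈ -419.38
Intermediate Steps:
W = 11/8 (W = -1/8*(-11) = 11/8 ≈ 1.3750)
P(k) = 0 (P(k) = 4*0 = 0)
X = 3 (X = 3*(14 - 13) = 3*1 = 3)
B(U, j) = 11*U/8
(X + 302)*B(-1, P(w)) = (3 + 302)*((11/8)*(-1)) = 305*(-11/8) = -3355/8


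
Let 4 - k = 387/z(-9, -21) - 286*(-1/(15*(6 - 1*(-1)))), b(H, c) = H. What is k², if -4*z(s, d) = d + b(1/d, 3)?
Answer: 2812516827136/538472025 ≈ 5223.1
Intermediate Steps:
z(s, d) = -d/4 - 1/(4*d) (z(s, d) = -(d + 1/d)/4 = -d/4 - 1/(4*d))
k = -1677056/23205 (k = 4 - (387/(((¼)*(-1 - 1*(-21)²)/(-21))) - 286*(-1/(15*(6 - 1*(-1))))) = 4 - (387/(((¼)*(-1/21)*(-1 - 1*441))) - 286*(-1/(15*(6 + 1)))) = 4 - (387/(((¼)*(-1/21)*(-1 - 441))) - 286/((7*(-5))*3)) = 4 - (387/(((¼)*(-1/21)*(-442))) - 286/((-35*3))) = 4 - (387/(221/42) - 286/(-105)) = 4 - (387*(42/221) - 286*(-1/105)) = 4 - (16254/221 + 286/105) = 4 - 1*1769876/23205 = 4 - 1769876/23205 = -1677056/23205 ≈ -72.271)
k² = (-1677056/23205)² = 2812516827136/538472025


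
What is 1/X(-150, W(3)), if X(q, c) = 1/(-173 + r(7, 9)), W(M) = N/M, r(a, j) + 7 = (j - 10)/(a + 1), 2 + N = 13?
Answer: -1441/8 ≈ -180.13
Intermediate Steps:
N = 11 (N = -2 + 13 = 11)
r(a, j) = -7 + (-10 + j)/(1 + a) (r(a, j) = -7 + (j - 10)/(a + 1) = -7 + (-10 + j)/(1 + a))
W(M) = 11/M
X(q, c) = -8/1441 (X(q, c) = 1/(-173 + (-17 + 9 - 7*7)/(1 + 7)) = 1/(-173 + (-17 + 9 - 49)/8) = 1/(-173 + (1/8)*(-57)) = 1/(-173 - 57/8) = 1/(-1441/8) = -8/1441)
1/X(-150, W(3)) = 1/(-8/1441) = -1441/8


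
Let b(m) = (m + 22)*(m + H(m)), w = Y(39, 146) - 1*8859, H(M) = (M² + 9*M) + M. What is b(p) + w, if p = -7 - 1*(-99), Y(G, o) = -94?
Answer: 1071311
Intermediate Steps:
H(M) = M² + 10*M
p = 92 (p = -7 + 99 = 92)
w = -8953 (w = -94 - 1*8859 = -94 - 8859 = -8953)
b(m) = (22 + m)*(m + m*(10 + m)) (b(m) = (m + 22)*(m + m*(10 + m)) = (22 + m)*(m + m*(10 + m)))
b(p) + w = 92*(242 + 92² + 33*92) - 8953 = 92*(242 + 8464 + 3036) - 8953 = 92*11742 - 8953 = 1080264 - 8953 = 1071311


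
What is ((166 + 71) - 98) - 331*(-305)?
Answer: 101094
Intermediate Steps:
((166 + 71) - 98) - 331*(-305) = (237 - 98) + 100955 = 139 + 100955 = 101094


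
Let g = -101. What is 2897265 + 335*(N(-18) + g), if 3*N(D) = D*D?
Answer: 2899610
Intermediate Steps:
N(D) = D²/3 (N(D) = (D*D)/3 = D²/3)
2897265 + 335*(N(-18) + g) = 2897265 + 335*((⅓)*(-18)² - 101) = 2897265 + 335*((⅓)*324 - 101) = 2897265 + 335*(108 - 101) = 2897265 + 335*7 = 2897265 + 2345 = 2899610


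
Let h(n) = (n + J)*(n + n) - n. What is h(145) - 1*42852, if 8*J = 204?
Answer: 6448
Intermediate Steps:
J = 51/2 (J = (⅛)*204 = 51/2 ≈ 25.500)
h(n) = -n + 2*n*(51/2 + n) (h(n) = (n + 51/2)*(n + n) - n = (51/2 + n)*(2*n) - n = 2*n*(51/2 + n) - n = -n + 2*n*(51/2 + n))
h(145) - 1*42852 = 2*145*(25 + 145) - 1*42852 = 2*145*170 - 42852 = 49300 - 42852 = 6448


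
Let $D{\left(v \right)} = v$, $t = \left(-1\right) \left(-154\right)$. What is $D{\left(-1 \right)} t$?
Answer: $-154$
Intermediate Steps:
$t = 154$
$D{\left(-1 \right)} t = \left(-1\right) 154 = -154$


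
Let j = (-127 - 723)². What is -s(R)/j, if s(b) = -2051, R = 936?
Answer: 2051/722500 ≈ 0.0028388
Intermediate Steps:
j = 722500 (j = (-850)² = 722500)
-s(R)/j = -(-2051)/722500 = -1*(-2051/722500) = 2051/722500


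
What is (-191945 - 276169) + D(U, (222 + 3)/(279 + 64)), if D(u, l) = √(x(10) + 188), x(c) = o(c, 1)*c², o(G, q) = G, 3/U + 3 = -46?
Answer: -468114 + 6*√33 ≈ -4.6808e+5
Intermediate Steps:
U = -3/49 (U = 3/(-3 - 46) = 3/(-49) = 3*(-1/49) = -3/49 ≈ -0.061224)
x(c) = c³ (x(c) = c*c² = c³)
D(u, l) = 6*√33 (D(u, l) = √(10³ + 188) = √(1000 + 188) = √1188 = 6*√33)
(-191945 - 276169) + D(U, (222 + 3)/(279 + 64)) = (-191945 - 276169) + 6*√33 = -468114 + 6*√33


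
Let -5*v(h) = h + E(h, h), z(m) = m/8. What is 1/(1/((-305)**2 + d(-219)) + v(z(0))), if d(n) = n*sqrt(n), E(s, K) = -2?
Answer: 86643866465/34658476861 - 5475*I*sqrt(219)/34658476861 ≈ 2.4999 - 2.3377e-6*I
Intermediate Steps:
d(n) = n**(3/2)
z(m) = m/8 (z(m) = m*(1/8) = m/8)
v(h) = 2/5 - h/5 (v(h) = -(h - 2)/5 = -(-2 + h)/5 = 2/5 - h/5)
1/(1/((-305)**2 + d(-219)) + v(z(0))) = 1/(1/((-305)**2 + (-219)**(3/2)) + (2/5 - 0/40)) = 1/(1/(93025 - 219*I*sqrt(219)) + (2/5 - 1/5*0)) = 1/(1/(93025 - 219*I*sqrt(219)) + (2/5 + 0)) = 1/(1/(93025 - 219*I*sqrt(219)) + 2/5) = 1/(2/5 + 1/(93025 - 219*I*sqrt(219)))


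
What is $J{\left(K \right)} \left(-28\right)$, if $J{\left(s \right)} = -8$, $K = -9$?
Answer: $224$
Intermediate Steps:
$J{\left(K \right)} \left(-28\right) = \left(-8\right) \left(-28\right) = 224$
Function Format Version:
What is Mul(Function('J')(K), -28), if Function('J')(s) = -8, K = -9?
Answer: 224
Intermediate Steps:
Mul(Function('J')(K), -28) = Mul(-8, -28) = 224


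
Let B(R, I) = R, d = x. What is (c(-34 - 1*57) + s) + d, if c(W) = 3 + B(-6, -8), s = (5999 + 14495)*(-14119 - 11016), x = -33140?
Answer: -515149833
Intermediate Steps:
d = -33140
s = -515116690 (s = 20494*(-25135) = -515116690)
c(W) = -3 (c(W) = 3 - 6 = -3)
(c(-34 - 1*57) + s) + d = (-3 - 515116690) - 33140 = -515116693 - 33140 = -515149833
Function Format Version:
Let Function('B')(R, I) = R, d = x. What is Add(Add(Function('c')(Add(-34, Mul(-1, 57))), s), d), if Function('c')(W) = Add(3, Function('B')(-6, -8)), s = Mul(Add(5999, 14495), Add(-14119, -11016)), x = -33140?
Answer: -515149833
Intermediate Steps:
d = -33140
s = -515116690 (s = Mul(20494, -25135) = -515116690)
Function('c')(W) = -3 (Function('c')(W) = Add(3, -6) = -3)
Add(Add(Function('c')(Add(-34, Mul(-1, 57))), s), d) = Add(Add(-3, -515116690), -33140) = Add(-515116693, -33140) = -515149833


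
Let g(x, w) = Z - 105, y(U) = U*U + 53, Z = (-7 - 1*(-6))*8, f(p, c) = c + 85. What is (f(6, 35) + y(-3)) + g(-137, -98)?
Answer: 69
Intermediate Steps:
f(p, c) = 85 + c
Z = -8 (Z = (-7 + 6)*8 = -1*8 = -8)
y(U) = 53 + U² (y(U) = U² + 53 = 53 + U²)
g(x, w) = -113 (g(x, w) = -8 - 105 = -113)
(f(6, 35) + y(-3)) + g(-137, -98) = ((85 + 35) + (53 + (-3)²)) - 113 = (120 + (53 + 9)) - 113 = (120 + 62) - 113 = 182 - 113 = 69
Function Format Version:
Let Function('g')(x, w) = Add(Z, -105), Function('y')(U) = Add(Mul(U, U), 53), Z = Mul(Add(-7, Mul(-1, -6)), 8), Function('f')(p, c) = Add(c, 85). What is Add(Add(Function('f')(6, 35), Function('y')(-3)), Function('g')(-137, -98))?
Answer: 69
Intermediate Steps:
Function('f')(p, c) = Add(85, c)
Z = -8 (Z = Mul(Add(-7, 6), 8) = Mul(-1, 8) = -8)
Function('y')(U) = Add(53, Pow(U, 2)) (Function('y')(U) = Add(Pow(U, 2), 53) = Add(53, Pow(U, 2)))
Function('g')(x, w) = -113 (Function('g')(x, w) = Add(-8, -105) = -113)
Add(Add(Function('f')(6, 35), Function('y')(-3)), Function('g')(-137, -98)) = Add(Add(Add(85, 35), Add(53, Pow(-3, 2))), -113) = Add(Add(120, Add(53, 9)), -113) = Add(Add(120, 62), -113) = Add(182, -113) = 69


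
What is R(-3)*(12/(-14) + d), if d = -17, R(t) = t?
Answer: 375/7 ≈ 53.571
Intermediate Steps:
R(-3)*(12/(-14) + d) = -3*(12/(-14) - 17) = -3*(12*(-1/14) - 17) = -3*(-6/7 - 17) = -3*(-125/7) = 375/7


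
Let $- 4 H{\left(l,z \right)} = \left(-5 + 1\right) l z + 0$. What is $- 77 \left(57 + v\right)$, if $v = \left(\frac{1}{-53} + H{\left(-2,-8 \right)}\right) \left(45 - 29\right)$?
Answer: $- \frac{1276121}{53} \approx -24078.0$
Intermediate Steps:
$H{\left(l,z \right)} = l z$ ($H{\left(l,z \right)} = - \frac{\left(-5 + 1\right) l z + 0}{4} = - \frac{- 4 l z + 0}{4} = - \frac{\left(-4\right) l z}{4} = l z$)
$v = \frac{13552}{53}$ ($v = \left(\frac{1}{-53} - -16\right) \left(45 - 29\right) = \left(- \frac{1}{53} + 16\right) 16 = \frac{847}{53} \cdot 16 = \frac{13552}{53} \approx 255.7$)
$- 77 \left(57 + v\right) = - 77 \left(57 + \frac{13552}{53}\right) = \left(-77\right) \frac{16573}{53} = - \frac{1276121}{53}$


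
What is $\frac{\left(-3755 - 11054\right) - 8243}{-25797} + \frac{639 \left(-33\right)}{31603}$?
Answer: $\frac{5591849}{24704927} \approx 0.22635$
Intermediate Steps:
$\frac{\left(-3755 - 11054\right) - 8243}{-25797} + \frac{639 \left(-33\right)}{31603} = \left(-14809 - 8243\right) \left(- \frac{1}{25797}\right) - \frac{1917}{2873} = \left(-23052\right) \left(- \frac{1}{25797}\right) - \frac{1917}{2873} = \frac{7684}{8599} - \frac{1917}{2873} = \frac{5591849}{24704927}$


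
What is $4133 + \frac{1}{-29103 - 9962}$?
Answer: $\frac{161455644}{39065} \approx 4133.0$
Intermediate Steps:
$4133 + \frac{1}{-29103 - 9962} = 4133 + \frac{1}{-39065} = 4133 - \frac{1}{39065} = \frac{161455644}{39065}$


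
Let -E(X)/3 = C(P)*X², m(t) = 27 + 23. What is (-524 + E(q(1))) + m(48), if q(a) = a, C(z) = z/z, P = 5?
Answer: -477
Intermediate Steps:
C(z) = 1
m(t) = 50
E(X) = -3*X²
(-524 + E(q(1))) + m(48) = (-524 - 3*1²) + 50 = (-524 - 3*1) + 50 = (-524 - 3) + 50 = -527 + 50 = -477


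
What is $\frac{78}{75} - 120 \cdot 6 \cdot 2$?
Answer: $- \frac{35974}{25} \approx -1439.0$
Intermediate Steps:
$\frac{78}{75} - 120 \cdot 6 \cdot 2 = 78 \cdot \frac{1}{75} - 1440 = \frac{26}{25} - 1440 = - \frac{35974}{25}$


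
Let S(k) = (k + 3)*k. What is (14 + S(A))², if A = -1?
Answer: 144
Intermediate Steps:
S(k) = k*(3 + k) (S(k) = (3 + k)*k = k*(3 + k))
(14 + S(A))² = (14 - (3 - 1))² = (14 - 1*2)² = (14 - 2)² = 12² = 144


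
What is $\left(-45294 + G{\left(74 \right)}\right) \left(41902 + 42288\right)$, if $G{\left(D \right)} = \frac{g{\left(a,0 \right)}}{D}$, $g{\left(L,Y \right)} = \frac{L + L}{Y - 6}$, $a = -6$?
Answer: $- \frac{141092084630}{37} \approx -3.8133 \cdot 10^{9}$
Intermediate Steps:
$g{\left(L,Y \right)} = \frac{2 L}{-6 + Y}$
$G{\left(D \right)} = \frac{2}{D}$ ($G{\left(D \right)} = \frac{2 \left(-6\right) \frac{1}{-6 + 0}}{D} = \frac{2 \left(-6\right) \frac{1}{-6}}{D} = \frac{2 \left(-6\right) \left(- \frac{1}{6}\right)}{D} = \frac{2}{D}$)
$\left(-45294 + G{\left(74 \right)}\right) \left(41902 + 42288\right) = \left(-45294 + \frac{2}{74}\right) \left(41902 + 42288\right) = \left(-45294 + 2 \cdot \frac{1}{74}\right) 84190 = \left(-45294 + \frac{1}{37}\right) 84190 = \left(- \frac{1675877}{37}\right) 84190 = - \frac{141092084630}{37}$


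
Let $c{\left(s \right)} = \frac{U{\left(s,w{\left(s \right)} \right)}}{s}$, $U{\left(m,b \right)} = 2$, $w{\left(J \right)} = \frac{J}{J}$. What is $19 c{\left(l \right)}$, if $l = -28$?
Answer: $- \frac{19}{14} \approx -1.3571$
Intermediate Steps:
$w{\left(J \right)} = 1$
$c{\left(s \right)} = \frac{2}{s}$
$19 c{\left(l \right)} = 19 \frac{2}{-28} = 19 \cdot 2 \left(- \frac{1}{28}\right) = 19 \left(- \frac{1}{14}\right) = - \frac{19}{14}$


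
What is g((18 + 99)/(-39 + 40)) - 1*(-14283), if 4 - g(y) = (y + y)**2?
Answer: -40469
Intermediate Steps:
g(y) = 4 - 4*y**2 (g(y) = 4 - (y + y)**2 = 4 - (2*y)**2 = 4 - 4*y**2)
g((18 + 99)/(-39 + 40)) - 1*(-14283) = (4 - 4*(18 + 99)**2/(-39 + 40)**2) - 1*(-14283) = (4 - 4*(117/1)**2) + 14283 = (4 - 4*(117*1)**2) + 14283 = (4 - 4*117**2) + 14283 = (4 - 4*13689) + 14283 = (4 - 54756) + 14283 = -54752 + 14283 = -40469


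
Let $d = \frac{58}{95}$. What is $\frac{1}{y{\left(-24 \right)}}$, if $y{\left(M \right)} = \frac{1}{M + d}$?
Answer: $- \frac{2222}{95} \approx -23.389$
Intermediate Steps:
$d = \frac{58}{95}$ ($d = 58 \cdot \frac{1}{95} = \frac{58}{95} \approx 0.61053$)
$y{\left(M \right)} = \frac{1}{\frac{58}{95} + M}$ ($y{\left(M \right)} = \frac{1}{M + \frac{58}{95}} = \frac{1}{\frac{58}{95} + M}$)
$\frac{1}{y{\left(-24 \right)}} = \frac{1}{95 \frac{1}{58 + 95 \left(-24\right)}} = \frac{1}{95 \frac{1}{58 - 2280}} = \frac{1}{95 \frac{1}{-2222}} = \frac{1}{95 \left(- \frac{1}{2222}\right)} = \frac{1}{- \frac{95}{2222}} = - \frac{2222}{95}$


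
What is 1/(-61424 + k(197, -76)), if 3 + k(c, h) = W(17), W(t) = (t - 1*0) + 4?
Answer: -1/61406 ≈ -1.6285e-5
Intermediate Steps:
W(t) = 4 + t (W(t) = (t + 0) + 4 = t + 4 = 4 + t)
k(c, h) = 18 (k(c, h) = -3 + (4 + 17) = -3 + 21 = 18)
1/(-61424 + k(197, -76)) = 1/(-61424 + 18) = 1/(-61406) = -1/61406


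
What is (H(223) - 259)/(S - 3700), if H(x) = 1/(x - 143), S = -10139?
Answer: 20719/1107120 ≈ 0.018714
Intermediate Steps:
H(x) = 1/(-143 + x)
(H(223) - 259)/(S - 3700) = (1/(-143 + 223) - 259)/(-10139 - 3700) = (1/80 - 259)/(-13839) = (1/80 - 259)*(-1/13839) = -20719/80*(-1/13839) = 20719/1107120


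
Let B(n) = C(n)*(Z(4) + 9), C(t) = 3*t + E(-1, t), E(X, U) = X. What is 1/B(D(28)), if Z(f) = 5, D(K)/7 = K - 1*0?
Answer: 1/8218 ≈ 0.00012168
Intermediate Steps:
D(K) = 7*K (D(K) = 7*(K - 1*0) = 7*(K + 0) = 7*K)
C(t) = -1 + 3*t (C(t) = 3*t - 1 = -1 + 3*t)
B(n) = -14 + 42*n (B(n) = (-1 + 3*n)*(5 + 9) = (-1 + 3*n)*14 = -14 + 42*n)
1/B(D(28)) = 1/(-14 + 42*(7*28)) = 1/(-14 + 42*196) = 1/(-14 + 8232) = 1/8218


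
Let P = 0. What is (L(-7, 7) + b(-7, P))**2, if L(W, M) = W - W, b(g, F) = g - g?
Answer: 0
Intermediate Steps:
b(g, F) = 0
L(W, M) = 0
(L(-7, 7) + b(-7, P))**2 = (0 + 0)**2 = 0**2 = 0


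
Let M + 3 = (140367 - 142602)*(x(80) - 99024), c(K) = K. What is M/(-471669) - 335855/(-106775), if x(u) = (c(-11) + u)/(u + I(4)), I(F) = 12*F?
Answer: -200300854874961/429759637120 ≈ -466.08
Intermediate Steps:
x(u) = (-11 + u)/(48 + u) (x(u) = (-11 + u)/(u + 12*4) = (-11 + u)/(u + 48) = (-11 + u)/(48 + u))
M = 28328631321/128 (M = -3 + (140367 - 142602)*((-11 + 80)/(48 + 80) - 99024) = -3 - 2235*(69/128 - 99024) = -3 - 2235*(-12675003/128) = -3 + 28328631705/128 = 28328631321/128 ≈ 2.2132e+8)
M/(-471669) - 335855/(-106775) = (28328631321/128)/(-471669) - 335855/(-106775) = (28328631321/128)*(-1/471669) - 335855*(-1/106775) = -9442877107/20124544 + 67171/21355 = -200300854874961/429759637120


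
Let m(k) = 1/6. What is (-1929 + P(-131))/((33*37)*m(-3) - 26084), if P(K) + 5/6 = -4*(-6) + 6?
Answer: 11399/155283 ≈ 0.073408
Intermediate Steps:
m(k) = 1/6
P(K) = 175/6 (P(K) = -5/6 + (-4*(-6) + 6) = -5/6 + (24 + 6) = -5/6 + 30 = 175/6)
(-1929 + P(-131))/((33*37)*m(-3) - 26084) = (-1929 + 175/6)/((33*37)*(1/6) - 26084) = -11399/(6*(1221*(1/6) - 26084)) = -11399/(6*(407/2 - 26084)) = -11399/(6*(-51761/2)) = -11399/6*(-2/51761) = 11399/155283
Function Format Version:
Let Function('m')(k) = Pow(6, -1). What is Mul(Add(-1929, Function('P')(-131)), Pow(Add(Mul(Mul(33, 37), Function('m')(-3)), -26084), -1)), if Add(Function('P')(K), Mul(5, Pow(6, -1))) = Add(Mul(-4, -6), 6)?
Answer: Rational(11399, 155283) ≈ 0.073408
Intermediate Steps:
Function('m')(k) = Rational(1, 6)
Function('P')(K) = Rational(175, 6) (Function('P')(K) = Add(Rational(-5, 6), Add(Mul(-4, -6), 6)) = Add(Rational(-5, 6), Add(24, 6)) = Add(Rational(-5, 6), 30) = Rational(175, 6))
Mul(Add(-1929, Function('P')(-131)), Pow(Add(Mul(Mul(33, 37), Function('m')(-3)), -26084), -1)) = Mul(Add(-1929, Rational(175, 6)), Pow(Add(Mul(Mul(33, 37), Rational(1, 6)), -26084), -1)) = Mul(Rational(-11399, 6), Pow(Add(Mul(1221, Rational(1, 6)), -26084), -1)) = Mul(Rational(-11399, 6), Pow(Add(Rational(407, 2), -26084), -1)) = Mul(Rational(-11399, 6), Pow(Rational(-51761, 2), -1)) = Mul(Rational(-11399, 6), Rational(-2, 51761)) = Rational(11399, 155283)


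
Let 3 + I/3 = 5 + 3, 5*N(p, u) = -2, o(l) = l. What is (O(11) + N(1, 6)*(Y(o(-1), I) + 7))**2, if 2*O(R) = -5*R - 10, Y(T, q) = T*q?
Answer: 85849/100 ≈ 858.49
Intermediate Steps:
N(p, u) = -2/5 (N(p, u) = (1/5)*(-2) = -2/5)
I = 15 (I = -9 + 3*(5 + 3) = -9 + 3*8 = -9 + 24 = 15)
O(R) = -5 - 5*R/2 (O(R) = (-5*R - 10)/2 = (-10 - 5*R)/2 = -5 - 5*R/2)
(O(11) + N(1, 6)*(Y(o(-1), I) + 7))**2 = ((-5 - 5/2*11) - 2*(-1*15 + 7)/5)**2 = ((-5 - 55/2) - 2*(-15 + 7)/5)**2 = (-65/2 - 2/5*(-8))**2 = (-65/2 + 16/5)**2 = (-293/10)**2 = 85849/100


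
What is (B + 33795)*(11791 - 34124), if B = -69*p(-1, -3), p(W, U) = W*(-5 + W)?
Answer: -745497873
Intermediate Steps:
B = -414 (B = -(-69)*(-5 - 1) = -(-69)*(-6) = -69*6 = -414)
(B + 33795)*(11791 - 34124) = (-414 + 33795)*(11791 - 34124) = 33381*(-22333) = -745497873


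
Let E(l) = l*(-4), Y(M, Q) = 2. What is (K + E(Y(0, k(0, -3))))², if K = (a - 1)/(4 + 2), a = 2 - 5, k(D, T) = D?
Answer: 676/9 ≈ 75.111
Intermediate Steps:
a = -3
E(l) = -4*l
K = -⅔ (K = (-3 - 1)/(4 + 2) = -4/6 = (⅙)*(-4) = -⅔ ≈ -0.66667)
(K + E(Y(0, k(0, -3))))² = (-⅔ - 4*2)² = (-⅔ - 8)² = (-26/3)² = 676/9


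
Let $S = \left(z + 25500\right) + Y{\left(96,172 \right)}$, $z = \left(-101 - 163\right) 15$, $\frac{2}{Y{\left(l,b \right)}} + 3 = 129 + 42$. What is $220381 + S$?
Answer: $\frac{20321365}{84} \approx 2.4192 \cdot 10^{5}$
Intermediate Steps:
$Y{\left(l,b \right)} = \frac{1}{84}$ ($Y{\left(l,b \right)} = \frac{2}{-3 + \left(129 + 42\right)} = \frac{2}{-3 + 171} = \frac{2}{168} = 2 \cdot \frac{1}{168} = \frac{1}{84}$)
$z = -3960$ ($z = \left(-264\right) 15 = -3960$)
$S = \frac{1809361}{84}$ ($S = \left(-3960 + 25500\right) + \frac{1}{84} = 21540 + \frac{1}{84} = \frac{1809361}{84} \approx 21540.0$)
$220381 + S = 220381 + \frac{1809361}{84} = \frac{20321365}{84}$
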